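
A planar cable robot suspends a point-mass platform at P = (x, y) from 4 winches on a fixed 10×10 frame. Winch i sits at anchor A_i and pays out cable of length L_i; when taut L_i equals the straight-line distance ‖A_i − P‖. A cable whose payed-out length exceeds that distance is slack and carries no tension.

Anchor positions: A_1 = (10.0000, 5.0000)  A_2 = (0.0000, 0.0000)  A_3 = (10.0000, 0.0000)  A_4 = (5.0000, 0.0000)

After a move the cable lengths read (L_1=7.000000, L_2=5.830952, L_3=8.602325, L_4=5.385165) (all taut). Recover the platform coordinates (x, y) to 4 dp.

each cable: (A_i−P)·(A_i−P) = L_i²; let q_i = ‖A_i‖²−L_i²
q_1 = 100.0000+25.0000−49.0000 = 76.0000
row 1: 20.0000x + 10.0000y = 110.0000  (q_2=-34.0000)
row 2: 0.0000x + 10.0000y = 50.0000  (q_3=26.0000)
row 3: 10.0000x + 10.0000y = 80.0000  (q_4=-4.0000)
Cramer on rows 1–2 → x = 3.0000, y = 5.0000
check cable 4: ‖A_4−P‖² = 29.0000 ≈ L_4² = 29.0000 ✓

(3.0000, 5.0000)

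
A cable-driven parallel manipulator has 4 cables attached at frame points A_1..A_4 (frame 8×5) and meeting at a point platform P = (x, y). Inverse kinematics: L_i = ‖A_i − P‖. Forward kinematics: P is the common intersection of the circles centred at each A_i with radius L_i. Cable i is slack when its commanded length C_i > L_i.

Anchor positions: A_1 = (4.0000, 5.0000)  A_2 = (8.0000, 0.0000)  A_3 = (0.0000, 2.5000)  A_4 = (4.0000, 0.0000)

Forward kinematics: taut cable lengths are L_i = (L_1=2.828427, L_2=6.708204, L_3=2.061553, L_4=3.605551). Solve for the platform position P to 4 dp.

(2.0000, 3.0000)

circle eqns → linear via eq_j − eq_1; set k_j = A_j·A_j − L_j²
k_1 = 16.0000+25.0000−8.0000 = 33.0000
-8.0000·x + 10.0000·y = k_1−k_2 = 14.0000
8.0000·x + 5.0000·y = k_1−k_3 = 31.0000
0.0000·x + 10.0000·y = k_1−k_4 = 30.0000
solve first two rows → x=2.0000, y=3.0000
check cable 4: ‖A_4−P‖² = 13.0000 ≈ L_4² = 13.0000 ✓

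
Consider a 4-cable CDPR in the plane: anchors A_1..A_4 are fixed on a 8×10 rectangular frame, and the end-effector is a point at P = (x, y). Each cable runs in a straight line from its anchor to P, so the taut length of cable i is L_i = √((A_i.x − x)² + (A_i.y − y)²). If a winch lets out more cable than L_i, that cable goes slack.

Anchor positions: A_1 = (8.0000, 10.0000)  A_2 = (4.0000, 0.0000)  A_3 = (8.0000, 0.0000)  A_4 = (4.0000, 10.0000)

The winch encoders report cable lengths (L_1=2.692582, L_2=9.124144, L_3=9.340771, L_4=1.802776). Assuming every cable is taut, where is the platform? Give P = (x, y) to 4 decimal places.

circle eqns → linear via eq_j − eq_1; set q_j = A_j·A_j − L_j²
q_1 = 64.0000+100.0000−7.2500 = 156.7500
8.0000·x + 20.0000·y = q_1−q_2 = 224.0000
0.0000·x + 20.0000·y = q_1−q_3 = 180.0000
8.0000·x + 0.0000·y = q_1−q_4 = 44.0000
solve first two rows → x=5.5000, y=9.0000
check cable 4: ‖A_4−P‖² = 3.2500 ≈ L_4² = 3.2500 ✓

(5.5000, 9.0000)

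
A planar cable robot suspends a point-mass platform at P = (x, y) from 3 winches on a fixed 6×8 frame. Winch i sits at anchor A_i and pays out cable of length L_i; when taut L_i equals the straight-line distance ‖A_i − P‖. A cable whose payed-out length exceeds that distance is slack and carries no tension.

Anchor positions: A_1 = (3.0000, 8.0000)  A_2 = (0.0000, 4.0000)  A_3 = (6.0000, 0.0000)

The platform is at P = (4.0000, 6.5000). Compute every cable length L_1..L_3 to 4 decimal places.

(1.8028, 4.7170, 6.8007)

L_1: Δ = A_1−P = (-1.0000, 1.5000) → ‖Δ‖ = √3.2500 = 1.8028
L_2: Δ = A_2−P = (-4.0000, -2.5000) → ‖Δ‖ = √22.2500 = 4.7170
L_3: Δ = A_3−P = (2.0000, -6.5000) → ‖Δ‖ = √46.2500 = 6.8007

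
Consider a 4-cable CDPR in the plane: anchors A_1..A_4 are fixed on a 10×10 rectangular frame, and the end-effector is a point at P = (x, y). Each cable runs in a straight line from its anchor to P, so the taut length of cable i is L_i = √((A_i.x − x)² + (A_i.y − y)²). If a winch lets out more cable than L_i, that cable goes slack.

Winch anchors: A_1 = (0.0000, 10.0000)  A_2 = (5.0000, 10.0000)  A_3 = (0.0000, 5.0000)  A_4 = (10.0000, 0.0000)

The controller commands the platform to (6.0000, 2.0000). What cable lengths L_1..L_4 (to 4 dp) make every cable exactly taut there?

L_1: Δ = A_1−P = (-6.0000, 8.0000) → ‖Δ‖ = √100.0000 = 10.0000
L_2: Δ = A_2−P = (-1.0000, 8.0000) → ‖Δ‖ = √65.0000 = 8.0623
L_3: Δ = A_3−P = (-6.0000, 3.0000) → ‖Δ‖ = √45.0000 = 6.7082
L_4: Δ = A_4−P = (4.0000, -2.0000) → ‖Δ‖ = √20.0000 = 4.4721

(10.0000, 8.0623, 6.7082, 4.4721)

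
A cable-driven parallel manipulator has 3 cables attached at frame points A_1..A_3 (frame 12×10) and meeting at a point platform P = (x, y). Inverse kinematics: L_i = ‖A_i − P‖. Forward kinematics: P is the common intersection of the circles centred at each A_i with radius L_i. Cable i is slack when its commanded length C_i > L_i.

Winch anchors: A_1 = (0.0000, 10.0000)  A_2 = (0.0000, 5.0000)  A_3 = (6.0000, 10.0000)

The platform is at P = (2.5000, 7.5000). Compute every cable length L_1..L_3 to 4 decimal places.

(3.5355, 3.5355, 4.3012)

cable 1: Δx=-2.5000, Δy=2.5000; L_1 = √(Δx²+Δy²) = 3.5355
cable 2: Δx=-2.5000, Δy=-2.5000; L_2 = √(Δx²+Δy²) = 3.5355
cable 3: Δx=3.5000, Δy=2.5000; L_3 = √(Δx²+Δy²) = 4.3012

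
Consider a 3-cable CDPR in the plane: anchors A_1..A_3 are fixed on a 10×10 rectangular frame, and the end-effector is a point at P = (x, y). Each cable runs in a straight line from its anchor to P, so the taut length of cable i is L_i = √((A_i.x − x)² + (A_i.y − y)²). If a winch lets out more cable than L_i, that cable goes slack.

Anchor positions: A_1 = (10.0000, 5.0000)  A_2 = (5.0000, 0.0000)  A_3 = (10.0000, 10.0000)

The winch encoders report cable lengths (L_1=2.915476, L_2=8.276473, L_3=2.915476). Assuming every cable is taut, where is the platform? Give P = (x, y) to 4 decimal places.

(8.5000, 7.5000)

expand ‖A_i−P‖²=L_i² and subtract eq 1 (q_i ≔ ‖A_i‖²−L_i²)
q_1 = 100.0000+25.0000−8.5000 = 116.5000
eq1−eq2 → [10.0000  10.0000]·P = 160.0000
eq1−eq3 → [0.0000  -10.0000]·P = -75.0000
2×2 solve → P = (8.5000, 7.5000)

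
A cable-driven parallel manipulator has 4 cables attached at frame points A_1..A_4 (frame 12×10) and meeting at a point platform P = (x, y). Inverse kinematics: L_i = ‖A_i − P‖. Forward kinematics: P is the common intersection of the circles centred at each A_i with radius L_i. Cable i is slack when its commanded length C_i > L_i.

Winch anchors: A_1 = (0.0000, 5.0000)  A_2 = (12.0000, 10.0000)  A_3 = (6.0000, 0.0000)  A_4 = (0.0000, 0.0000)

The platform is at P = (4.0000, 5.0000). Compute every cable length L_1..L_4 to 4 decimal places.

(4.0000, 9.4340, 5.3852, 6.4031)

L_1 = √((0.0000−4.0000)² + (5.0000−5.0000)²) = 4.0000
L_2 = √((12.0000−4.0000)² + (10.0000−5.0000)²) = 9.4340
L_3 = √((6.0000−4.0000)² + (0.0000−5.0000)²) = 5.3852
L_4 = √((0.0000−4.0000)² + (0.0000−5.0000)²) = 6.4031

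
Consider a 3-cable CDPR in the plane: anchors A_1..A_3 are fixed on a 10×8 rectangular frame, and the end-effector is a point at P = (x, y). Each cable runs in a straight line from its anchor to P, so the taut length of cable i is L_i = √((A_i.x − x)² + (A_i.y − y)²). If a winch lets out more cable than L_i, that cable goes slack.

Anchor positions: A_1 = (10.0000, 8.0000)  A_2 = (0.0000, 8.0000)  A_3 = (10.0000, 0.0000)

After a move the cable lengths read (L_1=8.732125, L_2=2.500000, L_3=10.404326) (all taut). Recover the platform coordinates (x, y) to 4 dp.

(1.5000, 6.0000)

expand ‖A_i−P‖²=L_i² and subtract eq 1 (c_i ≔ ‖A_i‖²−L_i²)
c_1 = 100.0000+64.0000−76.2500 = 87.7500
eq1−eq2 → [20.0000  0.0000]·P = 30.0000
eq1−eq3 → [0.0000  16.0000]·P = 96.0000
2×2 solve → P = (1.5000, 6.0000)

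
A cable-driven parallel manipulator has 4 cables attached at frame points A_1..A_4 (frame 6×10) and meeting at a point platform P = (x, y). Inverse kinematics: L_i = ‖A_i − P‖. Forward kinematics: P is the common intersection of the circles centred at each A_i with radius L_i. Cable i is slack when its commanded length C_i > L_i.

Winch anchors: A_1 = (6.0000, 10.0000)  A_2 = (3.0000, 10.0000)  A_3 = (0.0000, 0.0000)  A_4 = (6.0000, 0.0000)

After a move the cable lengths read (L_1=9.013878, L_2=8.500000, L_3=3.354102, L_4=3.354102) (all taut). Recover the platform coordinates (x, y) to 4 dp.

each cable: (A_i−P)·(A_i−P) = L_i²; let q_i = ‖A_i‖²−L_i²
q_1 = 36.0000+100.0000−81.2500 = 54.7500
row 1: 6.0000x + 0.0000y = 18.0000  (q_2=36.7500)
row 2: 12.0000x + 20.0000y = 66.0000  (q_3=-11.2500)
row 3: 0.0000x + 20.0000y = 30.0000  (q_4=24.7500)
Cramer on rows 1–2 → x = 3.0000, y = 1.5000
check cable 4: ‖A_4−P‖² = 11.2500 ≈ L_4² = 11.2500 ✓

(3.0000, 1.5000)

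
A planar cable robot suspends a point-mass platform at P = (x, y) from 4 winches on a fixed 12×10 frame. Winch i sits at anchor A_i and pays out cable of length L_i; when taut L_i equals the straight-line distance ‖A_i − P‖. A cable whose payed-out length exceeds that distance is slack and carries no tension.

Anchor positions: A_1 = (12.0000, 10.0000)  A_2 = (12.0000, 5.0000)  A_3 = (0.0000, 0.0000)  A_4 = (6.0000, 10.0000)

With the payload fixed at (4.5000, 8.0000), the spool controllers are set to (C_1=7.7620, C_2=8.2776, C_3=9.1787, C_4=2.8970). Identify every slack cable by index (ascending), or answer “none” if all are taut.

2, 4

cable 1: √((7.5000)²+(2.0000)²)=7.7621, C_1=7.7620: taut
cable 2: √((7.5000)²+(-3.0000)²)=8.0777, C_2=8.2776: slack
cable 3: √((-4.5000)²+(-8.0000)²)=9.1788, C_3=9.1787: taut
cable 4: √((1.5000)²+(2.0000)²)=2.5000, C_4=2.8970: slack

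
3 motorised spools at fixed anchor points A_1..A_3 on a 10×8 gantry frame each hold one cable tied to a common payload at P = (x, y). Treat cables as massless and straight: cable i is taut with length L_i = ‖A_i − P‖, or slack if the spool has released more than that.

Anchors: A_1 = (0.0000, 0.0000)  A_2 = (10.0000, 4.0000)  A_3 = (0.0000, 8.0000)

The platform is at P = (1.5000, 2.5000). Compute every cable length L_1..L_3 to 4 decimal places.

L_1: Δ = A_1−P = (-1.5000, -2.5000) → ‖Δ‖ = √8.5000 = 2.9155
L_2: Δ = A_2−P = (8.5000, 1.5000) → ‖Δ‖ = √74.5000 = 8.6313
L_3: Δ = A_3−P = (-1.5000, 5.5000) → ‖Δ‖ = √32.5000 = 5.7009

(2.9155, 8.6313, 5.7009)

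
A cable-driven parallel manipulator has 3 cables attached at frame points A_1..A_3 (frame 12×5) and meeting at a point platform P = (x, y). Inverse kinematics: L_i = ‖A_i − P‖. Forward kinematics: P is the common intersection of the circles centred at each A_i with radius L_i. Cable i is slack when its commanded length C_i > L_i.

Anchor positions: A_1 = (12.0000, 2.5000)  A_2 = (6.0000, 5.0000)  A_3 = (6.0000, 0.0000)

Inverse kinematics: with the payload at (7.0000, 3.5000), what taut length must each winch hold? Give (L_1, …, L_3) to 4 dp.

cable 1: Δx=5.0000, Δy=-1.0000; L_1 = √(Δx²+Δy²) = 5.0990
cable 2: Δx=-1.0000, Δy=1.5000; L_2 = √(Δx²+Δy²) = 1.8028
cable 3: Δx=-1.0000, Δy=-3.5000; L_3 = √(Δx²+Δy²) = 3.6401

(5.0990, 1.8028, 3.6401)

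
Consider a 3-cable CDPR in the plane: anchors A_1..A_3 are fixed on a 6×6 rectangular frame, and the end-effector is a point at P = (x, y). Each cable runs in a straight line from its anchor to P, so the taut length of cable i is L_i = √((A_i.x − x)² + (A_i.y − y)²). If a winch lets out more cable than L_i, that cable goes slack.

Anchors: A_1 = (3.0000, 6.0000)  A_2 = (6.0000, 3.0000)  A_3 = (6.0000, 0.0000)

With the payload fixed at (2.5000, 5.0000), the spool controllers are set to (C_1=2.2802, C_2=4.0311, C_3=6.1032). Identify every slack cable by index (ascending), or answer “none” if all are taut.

cable 1: L_1 = ‖A_1−P‖ = 1.1180;  C_1 = 2.2802 → slack
cable 2: L_2 = ‖A_2−P‖ = 4.0311;  C_2 = 4.0311 → taut
cable 3: L_3 = ‖A_3−P‖ = 6.1033;  C_3 = 6.1032 → taut

1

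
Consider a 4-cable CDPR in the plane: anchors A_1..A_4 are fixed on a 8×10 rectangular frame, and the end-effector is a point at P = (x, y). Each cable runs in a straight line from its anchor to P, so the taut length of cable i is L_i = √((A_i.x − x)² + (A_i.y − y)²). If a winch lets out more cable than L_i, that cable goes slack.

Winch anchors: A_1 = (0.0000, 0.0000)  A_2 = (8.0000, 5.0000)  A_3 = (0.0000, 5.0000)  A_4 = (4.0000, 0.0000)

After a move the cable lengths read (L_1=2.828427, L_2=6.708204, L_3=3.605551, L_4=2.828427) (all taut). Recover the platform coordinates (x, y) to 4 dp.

(2.0000, 2.0000)

circle eqns → linear via eq_j − eq_1; set k_j = A_j·A_j − L_j²
k_1 = 0.0000+0.0000−8.0000 = -8.0000
-16.0000·x − 10.0000·y = k_1−k_2 = -52.0000
0.0000·x − 10.0000·y = k_1−k_3 = -20.0000
-8.0000·x + 0.0000·y = k_1−k_4 = -16.0000
solve first two rows → x=2.0000, y=2.0000
check cable 4: ‖A_4−P‖² = 8.0000 ≈ L_4² = 8.0000 ✓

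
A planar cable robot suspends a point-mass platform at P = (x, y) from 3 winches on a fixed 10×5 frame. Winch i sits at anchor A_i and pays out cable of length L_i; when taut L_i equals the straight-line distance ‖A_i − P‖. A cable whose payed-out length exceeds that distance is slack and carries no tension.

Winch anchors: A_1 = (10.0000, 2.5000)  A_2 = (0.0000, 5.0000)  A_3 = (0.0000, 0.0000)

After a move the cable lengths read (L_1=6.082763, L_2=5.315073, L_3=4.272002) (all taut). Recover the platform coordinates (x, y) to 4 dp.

(4.0000, 1.5000)

expand ‖A_i−P‖²=L_i² and subtract eq 1 (q_i ≔ ‖A_i‖²−L_i²)
q_1 = 100.0000+6.2500−37.0000 = 69.2500
eq1−eq2 → [20.0000  -5.0000]·P = 72.5000
eq1−eq3 → [20.0000  5.0000]·P = 87.5000
2×2 solve → P = (4.0000, 1.5000)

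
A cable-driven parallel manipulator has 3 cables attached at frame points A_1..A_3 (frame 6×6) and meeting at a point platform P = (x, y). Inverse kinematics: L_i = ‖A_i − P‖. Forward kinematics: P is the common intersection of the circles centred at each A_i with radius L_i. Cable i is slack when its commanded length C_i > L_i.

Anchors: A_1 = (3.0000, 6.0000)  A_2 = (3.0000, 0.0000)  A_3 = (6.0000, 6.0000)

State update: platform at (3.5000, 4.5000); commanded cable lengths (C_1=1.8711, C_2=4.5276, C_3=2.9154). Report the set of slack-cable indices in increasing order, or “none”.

i=1: geometric 1.5811 vs commanded 1.8711 ⇒ slack
i=2: geometric 4.5277 vs commanded 4.5276 ⇒ taut
i=3: geometric 2.9155 vs commanded 2.9154 ⇒ taut

1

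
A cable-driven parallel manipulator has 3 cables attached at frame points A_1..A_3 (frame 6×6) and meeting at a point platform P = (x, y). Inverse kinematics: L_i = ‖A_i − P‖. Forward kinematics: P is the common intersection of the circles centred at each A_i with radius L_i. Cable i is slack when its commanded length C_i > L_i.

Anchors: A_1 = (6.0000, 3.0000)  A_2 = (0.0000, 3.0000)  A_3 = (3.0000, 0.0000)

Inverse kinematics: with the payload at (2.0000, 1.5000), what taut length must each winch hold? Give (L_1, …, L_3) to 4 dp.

(4.2720, 2.5000, 1.8028)

L_1: Δ = A_1−P = (4.0000, 1.5000) → ‖Δ‖ = √18.2500 = 4.2720
L_2: Δ = A_2−P = (-2.0000, 1.5000) → ‖Δ‖ = √6.2500 = 2.5000
L_3: Δ = A_3−P = (1.0000, -1.5000) → ‖Δ‖ = √3.2500 = 1.8028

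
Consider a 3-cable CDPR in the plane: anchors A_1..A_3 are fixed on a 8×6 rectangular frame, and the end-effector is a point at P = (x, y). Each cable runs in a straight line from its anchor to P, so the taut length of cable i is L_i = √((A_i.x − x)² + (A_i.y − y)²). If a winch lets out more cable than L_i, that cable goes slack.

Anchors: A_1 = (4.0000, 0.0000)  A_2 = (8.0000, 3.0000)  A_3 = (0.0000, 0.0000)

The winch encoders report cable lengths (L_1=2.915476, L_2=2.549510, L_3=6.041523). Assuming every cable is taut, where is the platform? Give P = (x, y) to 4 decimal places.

(5.5000, 2.5000)

each cable: (A_i−P)·(A_i−P) = L_i²; let q_i = ‖A_i‖²−L_i²
q_1 = 16.0000+0.0000−8.5000 = 7.5000
row 1: -8.0000x − 6.0000y = -59.0000  (q_2=66.5000)
row 2: 8.0000x + 0.0000y = 44.0000  (q_3=-36.5000)
Cramer on rows 1–2 → x = 5.5000, y = 2.5000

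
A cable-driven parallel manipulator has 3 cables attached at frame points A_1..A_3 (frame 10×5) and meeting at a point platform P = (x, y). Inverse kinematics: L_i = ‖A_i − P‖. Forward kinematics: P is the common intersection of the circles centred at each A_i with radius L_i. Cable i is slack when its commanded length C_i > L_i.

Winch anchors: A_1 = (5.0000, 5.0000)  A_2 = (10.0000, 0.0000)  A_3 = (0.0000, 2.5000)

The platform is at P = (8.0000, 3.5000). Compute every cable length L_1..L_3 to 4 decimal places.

L_1: Δ = A_1−P = (-3.0000, 1.5000) → ‖Δ‖ = √11.2500 = 3.3541
L_2: Δ = A_2−P = (2.0000, -3.5000) → ‖Δ‖ = √16.2500 = 4.0311
L_3: Δ = A_3−P = (-8.0000, -1.0000) → ‖Δ‖ = √65.0000 = 8.0623

(3.3541, 4.0311, 8.0623)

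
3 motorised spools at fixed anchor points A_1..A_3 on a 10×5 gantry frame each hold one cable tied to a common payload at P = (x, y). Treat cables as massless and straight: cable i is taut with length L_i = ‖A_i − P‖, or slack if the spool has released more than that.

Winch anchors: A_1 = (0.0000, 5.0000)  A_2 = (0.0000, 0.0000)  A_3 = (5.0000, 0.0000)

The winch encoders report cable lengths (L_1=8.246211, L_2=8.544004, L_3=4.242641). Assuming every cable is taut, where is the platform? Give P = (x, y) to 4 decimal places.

(8.0000, 3.0000)

each cable: (A_i−P)·(A_i−P) = L_i²; let c_i = ‖A_i‖²−L_i²
c_1 = 0.0000+25.0000−68.0000 = -43.0000
row 1: 0.0000x + 10.0000y = 30.0000  (c_2=-73.0000)
row 2: -10.0000x + 10.0000y = -50.0000  (c_3=7.0000)
Cramer on rows 1–2 → x = 8.0000, y = 3.0000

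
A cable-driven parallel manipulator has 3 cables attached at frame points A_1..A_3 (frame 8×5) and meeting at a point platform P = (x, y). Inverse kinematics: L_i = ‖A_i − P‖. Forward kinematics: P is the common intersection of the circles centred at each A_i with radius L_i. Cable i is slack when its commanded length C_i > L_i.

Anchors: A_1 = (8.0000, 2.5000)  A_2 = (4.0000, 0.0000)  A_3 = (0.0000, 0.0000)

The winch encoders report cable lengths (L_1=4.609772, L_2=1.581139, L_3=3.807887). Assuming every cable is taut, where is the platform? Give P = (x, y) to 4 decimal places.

each cable: (A_i−P)·(A_i−P) = L_i²; let q_i = ‖A_i‖²−L_i²
q_1 = 64.0000+6.2500−21.2500 = 49.0000
row 1: 8.0000x + 5.0000y = 35.5000  (q_2=13.5000)
row 2: 16.0000x + 5.0000y = 63.5000  (q_3=-14.5000)
Cramer on rows 1–2 → x = 3.5000, y = 1.5000

(3.5000, 1.5000)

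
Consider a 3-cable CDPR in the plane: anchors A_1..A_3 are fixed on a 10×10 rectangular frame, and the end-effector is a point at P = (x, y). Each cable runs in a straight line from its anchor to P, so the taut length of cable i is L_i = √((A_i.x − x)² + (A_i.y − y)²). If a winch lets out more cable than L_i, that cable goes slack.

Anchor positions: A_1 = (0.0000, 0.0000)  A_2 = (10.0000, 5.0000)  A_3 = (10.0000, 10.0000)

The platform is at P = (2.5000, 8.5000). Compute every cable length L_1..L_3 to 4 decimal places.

(8.8600, 8.2765, 7.6485)

cable 1: Δx=-2.5000, Δy=-8.5000; L_1 = √(Δx²+Δy²) = 8.8600
cable 2: Δx=7.5000, Δy=-3.5000; L_2 = √(Δx²+Δy²) = 8.2765
cable 3: Δx=7.5000, Δy=1.5000; L_3 = √(Δx²+Δy²) = 7.6485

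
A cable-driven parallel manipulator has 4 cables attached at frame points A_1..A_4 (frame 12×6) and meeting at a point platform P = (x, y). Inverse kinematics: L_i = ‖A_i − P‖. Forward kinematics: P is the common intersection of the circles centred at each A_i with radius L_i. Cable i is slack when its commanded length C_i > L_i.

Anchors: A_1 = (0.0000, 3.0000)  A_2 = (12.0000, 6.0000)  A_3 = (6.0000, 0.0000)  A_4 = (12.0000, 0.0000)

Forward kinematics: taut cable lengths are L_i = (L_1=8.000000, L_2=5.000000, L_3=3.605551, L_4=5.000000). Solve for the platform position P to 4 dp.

circle eqns → linear via eq_j − eq_1; set k_j = A_j·A_j − L_j²
k_1 = 0.0000+9.0000−64.0000 = -55.0000
-24.0000·x − 6.0000·y = k_1−k_2 = -210.0000
-12.0000·x + 6.0000·y = k_1−k_3 = -78.0000
-24.0000·x + 6.0000·y = k_1−k_4 = -174.0000
solve first two rows → x=8.0000, y=3.0000
check cable 4: ‖A_4−P‖² = 25.0000 ≈ L_4² = 25.0000 ✓

(8.0000, 3.0000)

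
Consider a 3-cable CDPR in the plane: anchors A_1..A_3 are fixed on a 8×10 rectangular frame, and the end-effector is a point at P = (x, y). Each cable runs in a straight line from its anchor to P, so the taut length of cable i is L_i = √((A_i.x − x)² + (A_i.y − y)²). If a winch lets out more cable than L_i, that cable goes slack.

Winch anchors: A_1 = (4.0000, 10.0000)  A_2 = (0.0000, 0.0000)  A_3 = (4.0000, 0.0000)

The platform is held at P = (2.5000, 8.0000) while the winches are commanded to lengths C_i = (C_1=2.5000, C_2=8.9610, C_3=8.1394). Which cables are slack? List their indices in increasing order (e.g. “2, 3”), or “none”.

2

cable 1: √((1.5000)²+(2.0000)²)=2.5000, C_1=2.5000: taut
cable 2: √((-2.5000)²+(-8.0000)²)=8.3815, C_2=8.9610: slack
cable 3: √((1.5000)²+(-8.0000)²)=8.1394, C_3=8.1394: taut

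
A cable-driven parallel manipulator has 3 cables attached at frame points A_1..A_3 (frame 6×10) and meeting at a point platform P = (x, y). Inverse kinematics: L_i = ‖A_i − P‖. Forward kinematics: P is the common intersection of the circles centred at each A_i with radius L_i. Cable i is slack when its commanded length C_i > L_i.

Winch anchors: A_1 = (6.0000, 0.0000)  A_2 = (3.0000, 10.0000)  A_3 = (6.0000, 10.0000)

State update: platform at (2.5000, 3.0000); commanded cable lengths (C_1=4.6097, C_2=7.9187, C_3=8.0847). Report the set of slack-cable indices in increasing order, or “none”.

2, 3

cable 1: √((3.5000)²+(-3.0000)²)=4.6098, C_1=4.6097: taut
cable 2: √((0.5000)²+(7.0000)²)=7.0178, C_2=7.9187: slack
cable 3: √((3.5000)²+(7.0000)²)=7.8262, C_3=8.0847: slack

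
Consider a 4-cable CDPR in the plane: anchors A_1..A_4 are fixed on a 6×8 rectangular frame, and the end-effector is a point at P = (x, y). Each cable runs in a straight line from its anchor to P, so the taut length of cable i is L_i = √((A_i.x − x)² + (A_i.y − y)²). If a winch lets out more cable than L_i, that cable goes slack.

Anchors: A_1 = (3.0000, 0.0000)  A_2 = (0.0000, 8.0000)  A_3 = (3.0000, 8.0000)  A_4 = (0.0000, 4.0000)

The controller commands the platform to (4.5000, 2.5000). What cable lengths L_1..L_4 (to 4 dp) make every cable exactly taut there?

cable 1: Δx=-1.5000, Δy=-2.5000; L_1 = √(Δx²+Δy²) = 2.9155
cable 2: Δx=-4.5000, Δy=5.5000; L_2 = √(Δx²+Δy²) = 7.1063
cable 3: Δx=-1.5000, Δy=5.5000; L_3 = √(Δx²+Δy²) = 5.7009
cable 4: Δx=-4.5000, Δy=1.5000; L_4 = √(Δx²+Δy²) = 4.7434

(2.9155, 7.1063, 5.7009, 4.7434)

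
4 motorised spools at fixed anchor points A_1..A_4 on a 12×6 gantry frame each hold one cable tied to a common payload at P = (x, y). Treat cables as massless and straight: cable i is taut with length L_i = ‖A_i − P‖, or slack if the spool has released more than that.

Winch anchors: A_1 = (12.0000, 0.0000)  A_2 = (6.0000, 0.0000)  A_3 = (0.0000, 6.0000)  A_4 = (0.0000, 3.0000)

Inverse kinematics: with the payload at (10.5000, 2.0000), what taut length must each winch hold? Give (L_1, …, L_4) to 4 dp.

(2.5000, 4.9244, 11.2361, 10.5475)

cable 1: Δx=1.5000, Δy=-2.0000; L_1 = √(Δx²+Δy²) = 2.5000
cable 2: Δx=-4.5000, Δy=-2.0000; L_2 = √(Δx²+Δy²) = 4.9244
cable 3: Δx=-10.5000, Δy=4.0000; L_3 = √(Δx²+Δy²) = 11.2361
cable 4: Δx=-10.5000, Δy=1.0000; L_4 = √(Δx²+Δy²) = 10.5475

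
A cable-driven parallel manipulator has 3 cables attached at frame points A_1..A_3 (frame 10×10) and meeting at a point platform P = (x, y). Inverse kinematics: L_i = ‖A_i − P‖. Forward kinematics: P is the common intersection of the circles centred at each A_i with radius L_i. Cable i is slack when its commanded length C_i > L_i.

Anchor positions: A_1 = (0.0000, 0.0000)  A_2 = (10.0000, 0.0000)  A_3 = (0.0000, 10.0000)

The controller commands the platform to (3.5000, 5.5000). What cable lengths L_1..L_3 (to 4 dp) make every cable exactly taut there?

cable 1: Δx=-3.5000, Δy=-5.5000; L_1 = √(Δx²+Δy²) = 6.5192
cable 2: Δx=6.5000, Δy=-5.5000; L_2 = √(Δx²+Δy²) = 8.5147
cable 3: Δx=-3.5000, Δy=4.5000; L_3 = √(Δx²+Δy²) = 5.7009

(6.5192, 8.5147, 5.7009)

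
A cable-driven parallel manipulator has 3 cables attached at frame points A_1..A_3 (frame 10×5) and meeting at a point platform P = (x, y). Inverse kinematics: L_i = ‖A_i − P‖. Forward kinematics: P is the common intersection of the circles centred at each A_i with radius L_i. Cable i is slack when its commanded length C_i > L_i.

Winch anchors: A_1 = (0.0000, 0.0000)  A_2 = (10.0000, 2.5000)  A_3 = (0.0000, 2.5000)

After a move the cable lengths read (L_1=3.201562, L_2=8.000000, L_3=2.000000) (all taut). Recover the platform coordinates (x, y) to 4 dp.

(2.0000, 2.5000)

circle eqns → linear via eq_j − eq_1; set q_j = A_j·A_j − L_j²
q_1 = 0.0000+0.0000−10.2500 = -10.2500
-20.0000·x − 5.0000·y = q_1−q_2 = -52.5000
0.0000·x − 5.0000·y = q_1−q_3 = -12.5000
solve first two rows → x=2.0000, y=2.5000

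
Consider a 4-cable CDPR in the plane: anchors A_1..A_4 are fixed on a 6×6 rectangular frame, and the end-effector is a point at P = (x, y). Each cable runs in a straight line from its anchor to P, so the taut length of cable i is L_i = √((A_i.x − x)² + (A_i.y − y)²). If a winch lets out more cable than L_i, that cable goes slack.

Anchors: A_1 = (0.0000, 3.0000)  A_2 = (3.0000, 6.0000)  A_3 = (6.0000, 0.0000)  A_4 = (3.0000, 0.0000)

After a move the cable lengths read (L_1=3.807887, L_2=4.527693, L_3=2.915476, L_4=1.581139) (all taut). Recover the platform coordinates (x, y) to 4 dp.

(3.5000, 1.5000)

expand ‖A_i−P‖²=L_i² and subtract eq 1 (k_i ≔ ‖A_i‖²−L_i²)
k_1 = 0.0000+9.0000−14.5000 = -5.5000
eq1−eq2 → [-6.0000  -6.0000]·P = -30.0000
eq1−eq3 → [-12.0000  6.0000]·P = -33.0000
eq1−eq4 → [-6.0000  6.0000]·P = -12.0000
2×2 solve → P = (3.5000, 1.5000)
check cable 4: ‖A_4−P‖² = 2.5000 ≈ L_4² = 2.5000 ✓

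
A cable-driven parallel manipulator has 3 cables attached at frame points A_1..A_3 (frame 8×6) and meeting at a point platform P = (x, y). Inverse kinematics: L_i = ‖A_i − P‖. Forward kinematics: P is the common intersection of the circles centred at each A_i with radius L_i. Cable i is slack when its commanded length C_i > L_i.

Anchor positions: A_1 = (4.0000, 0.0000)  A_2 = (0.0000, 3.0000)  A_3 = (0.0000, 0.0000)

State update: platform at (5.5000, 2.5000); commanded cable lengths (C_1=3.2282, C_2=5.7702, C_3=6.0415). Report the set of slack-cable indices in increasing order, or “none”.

i=1: geometric 2.9155 vs commanded 3.2282 ⇒ slack
i=2: geometric 5.5227 vs commanded 5.7702 ⇒ slack
i=3: geometric 6.0415 vs commanded 6.0415 ⇒ taut

1, 2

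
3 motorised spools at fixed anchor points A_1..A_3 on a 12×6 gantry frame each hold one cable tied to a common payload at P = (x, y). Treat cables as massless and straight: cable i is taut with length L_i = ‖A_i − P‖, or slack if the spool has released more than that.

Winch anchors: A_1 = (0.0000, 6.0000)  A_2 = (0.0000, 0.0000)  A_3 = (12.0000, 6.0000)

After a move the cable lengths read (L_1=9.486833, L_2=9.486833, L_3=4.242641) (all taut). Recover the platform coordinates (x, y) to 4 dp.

(9.0000, 3.0000)

circle eqns → linear via eq_j − eq_1; set c_j = A_j·A_j − L_j²
c_1 = 0.0000+36.0000−90.0000 = -54.0000
0.0000·x + 12.0000·y = c_1−c_2 = 36.0000
-24.0000·x + 0.0000·y = c_1−c_3 = -216.0000
solve first two rows → x=9.0000, y=3.0000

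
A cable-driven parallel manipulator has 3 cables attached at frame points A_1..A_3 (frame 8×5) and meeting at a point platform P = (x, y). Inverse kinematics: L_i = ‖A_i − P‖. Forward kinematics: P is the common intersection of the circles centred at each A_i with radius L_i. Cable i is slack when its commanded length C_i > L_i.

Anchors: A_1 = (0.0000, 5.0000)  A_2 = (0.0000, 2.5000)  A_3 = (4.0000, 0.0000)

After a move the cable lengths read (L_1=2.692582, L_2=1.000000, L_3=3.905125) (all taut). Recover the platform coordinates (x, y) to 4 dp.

each cable: (A_i−P)·(A_i−P) = L_i²; let c_i = ‖A_i‖²−L_i²
c_1 = 0.0000+25.0000−7.2500 = 17.7500
row 1: 0.0000x + 5.0000y = 12.5000  (c_2=5.2500)
row 2: -8.0000x + 10.0000y = 17.0000  (c_3=0.7500)
Cramer on rows 1–2 → x = 1.0000, y = 2.5000

(1.0000, 2.5000)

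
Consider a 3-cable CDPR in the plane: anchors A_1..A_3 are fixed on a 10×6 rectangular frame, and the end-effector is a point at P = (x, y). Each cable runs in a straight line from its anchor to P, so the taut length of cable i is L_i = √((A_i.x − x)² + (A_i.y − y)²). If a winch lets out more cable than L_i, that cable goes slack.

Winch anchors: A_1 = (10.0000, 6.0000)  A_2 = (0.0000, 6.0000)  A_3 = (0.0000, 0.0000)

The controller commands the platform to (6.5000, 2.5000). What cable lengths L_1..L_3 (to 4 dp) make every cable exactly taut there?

(4.9497, 7.3824, 6.9642)

L_1: Δ = A_1−P = (3.5000, 3.5000) → ‖Δ‖ = √24.5000 = 4.9497
L_2: Δ = A_2−P = (-6.5000, 3.5000) → ‖Δ‖ = √54.5000 = 7.3824
L_3: Δ = A_3−P = (-6.5000, -2.5000) → ‖Δ‖ = √48.5000 = 6.9642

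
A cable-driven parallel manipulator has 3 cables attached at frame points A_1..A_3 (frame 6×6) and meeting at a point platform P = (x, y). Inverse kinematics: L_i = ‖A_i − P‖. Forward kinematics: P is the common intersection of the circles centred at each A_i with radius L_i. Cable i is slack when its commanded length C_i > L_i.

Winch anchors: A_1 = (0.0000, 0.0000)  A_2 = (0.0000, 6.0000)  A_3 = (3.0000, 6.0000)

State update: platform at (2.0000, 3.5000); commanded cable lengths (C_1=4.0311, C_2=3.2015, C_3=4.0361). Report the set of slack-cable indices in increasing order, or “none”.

i=1: geometric 4.0311 vs commanded 4.0311 ⇒ taut
i=2: geometric 3.2016 vs commanded 3.2015 ⇒ taut
i=3: geometric 2.6926 vs commanded 4.0361 ⇒ slack

3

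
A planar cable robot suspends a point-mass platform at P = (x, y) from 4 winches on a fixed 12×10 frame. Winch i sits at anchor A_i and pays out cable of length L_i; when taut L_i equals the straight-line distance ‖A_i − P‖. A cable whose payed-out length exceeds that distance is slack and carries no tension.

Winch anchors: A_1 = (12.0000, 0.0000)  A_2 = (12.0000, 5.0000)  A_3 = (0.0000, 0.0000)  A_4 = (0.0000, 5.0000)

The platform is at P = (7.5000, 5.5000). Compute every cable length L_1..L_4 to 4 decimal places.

(7.1063, 4.5277, 9.3005, 7.5166)

cable 1: Δx=4.5000, Δy=-5.5000; L_1 = √(Δx²+Δy²) = 7.1063
cable 2: Δx=4.5000, Δy=-0.5000; L_2 = √(Δx²+Δy²) = 4.5277
cable 3: Δx=-7.5000, Δy=-5.5000; L_3 = √(Δx²+Δy²) = 9.3005
cable 4: Δx=-7.5000, Δy=-0.5000; L_4 = √(Δx²+Δy²) = 7.5166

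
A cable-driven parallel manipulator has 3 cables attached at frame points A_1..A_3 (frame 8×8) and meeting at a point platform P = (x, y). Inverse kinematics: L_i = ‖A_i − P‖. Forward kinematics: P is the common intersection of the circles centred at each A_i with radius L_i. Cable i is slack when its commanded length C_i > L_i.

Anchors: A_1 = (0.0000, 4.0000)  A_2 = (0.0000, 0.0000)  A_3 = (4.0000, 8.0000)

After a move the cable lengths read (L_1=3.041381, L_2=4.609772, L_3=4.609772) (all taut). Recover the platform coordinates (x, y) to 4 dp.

(3.0000, 3.5000)

circle eqns → linear via eq_j − eq_1; set q_j = A_j·A_j − L_j²
q_1 = 0.0000+16.0000−9.2500 = 6.7500
0.0000·x + 8.0000·y = q_1−q_2 = 28.0000
-8.0000·x − 8.0000·y = q_1−q_3 = -52.0000
solve first two rows → x=3.0000, y=3.5000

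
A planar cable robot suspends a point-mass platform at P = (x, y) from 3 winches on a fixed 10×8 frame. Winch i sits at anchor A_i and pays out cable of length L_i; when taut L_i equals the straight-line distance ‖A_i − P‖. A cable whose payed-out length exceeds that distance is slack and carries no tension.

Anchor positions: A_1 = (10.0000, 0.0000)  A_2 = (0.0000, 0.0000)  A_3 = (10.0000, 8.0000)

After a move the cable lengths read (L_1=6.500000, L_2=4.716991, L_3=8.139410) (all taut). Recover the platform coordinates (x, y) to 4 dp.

each cable: (A_i−P)·(A_i−P) = L_i²; let q_i = ‖A_i‖²−L_i²
q_1 = 100.0000+0.0000−42.2500 = 57.7500
row 1: 20.0000x + 0.0000y = 80.0000  (q_2=-22.2500)
row 2: 0.0000x − 16.0000y = -40.0000  (q_3=97.7500)
Cramer on rows 1–2 → x = 4.0000, y = 2.5000

(4.0000, 2.5000)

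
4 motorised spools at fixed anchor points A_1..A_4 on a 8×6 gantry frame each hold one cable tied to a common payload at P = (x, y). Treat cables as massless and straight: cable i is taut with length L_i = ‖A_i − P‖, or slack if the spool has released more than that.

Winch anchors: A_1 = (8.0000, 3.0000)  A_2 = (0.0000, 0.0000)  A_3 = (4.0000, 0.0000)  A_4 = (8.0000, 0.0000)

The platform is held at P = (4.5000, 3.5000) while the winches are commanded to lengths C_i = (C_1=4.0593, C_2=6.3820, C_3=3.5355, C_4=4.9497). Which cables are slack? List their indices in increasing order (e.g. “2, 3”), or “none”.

i=1: geometric 3.5355 vs commanded 4.0593 ⇒ slack
i=2: geometric 5.7009 vs commanded 6.3820 ⇒ slack
i=3: geometric 3.5355 vs commanded 3.5355 ⇒ taut
i=4: geometric 4.9497 vs commanded 4.9497 ⇒ taut

1, 2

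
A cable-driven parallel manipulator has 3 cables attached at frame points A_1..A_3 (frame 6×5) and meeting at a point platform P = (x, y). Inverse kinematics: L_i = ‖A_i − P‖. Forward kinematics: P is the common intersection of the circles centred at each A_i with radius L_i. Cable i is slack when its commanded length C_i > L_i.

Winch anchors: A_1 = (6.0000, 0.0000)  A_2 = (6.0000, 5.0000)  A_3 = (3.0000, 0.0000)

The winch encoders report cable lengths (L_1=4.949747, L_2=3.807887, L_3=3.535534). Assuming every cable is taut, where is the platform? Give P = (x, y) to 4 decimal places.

expand ‖A_i−P‖²=L_i² and subtract eq 1 (k_i ≔ ‖A_i‖²−L_i²)
k_1 = 36.0000+0.0000−24.5000 = 11.5000
eq1−eq2 → [0.0000  -10.0000]·P = -35.0000
eq1−eq3 → [6.0000  0.0000]·P = 15.0000
2×2 solve → P = (2.5000, 3.5000)

(2.5000, 3.5000)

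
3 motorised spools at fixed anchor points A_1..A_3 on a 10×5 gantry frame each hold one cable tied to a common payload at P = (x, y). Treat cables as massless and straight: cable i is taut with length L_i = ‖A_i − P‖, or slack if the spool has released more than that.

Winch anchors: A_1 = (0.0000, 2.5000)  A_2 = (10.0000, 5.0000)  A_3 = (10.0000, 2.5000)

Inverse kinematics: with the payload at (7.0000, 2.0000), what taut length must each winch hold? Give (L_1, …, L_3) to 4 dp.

L_1: Δ = A_1−P = (-7.0000, 0.5000) → ‖Δ‖ = √49.2500 = 7.0178
L_2: Δ = A_2−P = (3.0000, 3.0000) → ‖Δ‖ = √18.0000 = 4.2426
L_3: Δ = A_3−P = (3.0000, 0.5000) → ‖Δ‖ = √9.2500 = 3.0414

(7.0178, 4.2426, 3.0414)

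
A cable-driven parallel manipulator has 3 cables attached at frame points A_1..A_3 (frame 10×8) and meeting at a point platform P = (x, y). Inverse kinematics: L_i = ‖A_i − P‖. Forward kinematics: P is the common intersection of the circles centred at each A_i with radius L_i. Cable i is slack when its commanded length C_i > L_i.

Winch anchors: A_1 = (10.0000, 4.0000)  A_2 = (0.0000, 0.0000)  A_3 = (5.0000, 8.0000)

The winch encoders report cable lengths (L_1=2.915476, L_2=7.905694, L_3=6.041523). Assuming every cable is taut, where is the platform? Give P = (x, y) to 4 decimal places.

circle eqns → linear via eq_j − eq_1; set k_j = A_j·A_j − L_j²
k_1 = 100.0000+16.0000−8.5000 = 107.5000
20.0000·x + 8.0000·y = k_1−k_2 = 170.0000
10.0000·x − 8.0000·y = k_1−k_3 = 55.0000
solve first two rows → x=7.5000, y=2.5000

(7.5000, 2.5000)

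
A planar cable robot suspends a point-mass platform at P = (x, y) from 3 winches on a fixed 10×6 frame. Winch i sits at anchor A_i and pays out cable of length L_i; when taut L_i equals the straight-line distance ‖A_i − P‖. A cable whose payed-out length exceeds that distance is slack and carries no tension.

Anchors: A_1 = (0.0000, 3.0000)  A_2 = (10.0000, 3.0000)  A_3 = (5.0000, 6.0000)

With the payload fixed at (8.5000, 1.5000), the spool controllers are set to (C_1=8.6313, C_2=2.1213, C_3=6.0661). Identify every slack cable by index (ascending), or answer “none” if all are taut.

cable 1: L_1 = ‖A_1−P‖ = 8.6313;  C_1 = 8.6313 → taut
cable 2: L_2 = ‖A_2−P‖ = 2.1213;  C_2 = 2.1213 → taut
cable 3: L_3 = ‖A_3−P‖ = 5.7009;  C_3 = 6.0661 → slack

3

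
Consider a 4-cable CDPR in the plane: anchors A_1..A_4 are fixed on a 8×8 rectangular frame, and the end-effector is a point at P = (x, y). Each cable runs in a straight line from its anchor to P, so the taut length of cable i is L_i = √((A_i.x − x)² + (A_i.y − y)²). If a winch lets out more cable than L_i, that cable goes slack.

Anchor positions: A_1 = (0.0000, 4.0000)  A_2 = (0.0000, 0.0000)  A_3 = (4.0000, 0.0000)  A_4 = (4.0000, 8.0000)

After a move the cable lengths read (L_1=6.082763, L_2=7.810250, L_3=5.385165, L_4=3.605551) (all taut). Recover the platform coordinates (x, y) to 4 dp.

(6.0000, 5.0000)

circle eqns → linear via eq_j − eq_1; set q_j = A_j·A_j − L_j²
q_1 = 0.0000+16.0000−37.0000 = -21.0000
0.0000·x + 8.0000·y = q_1−q_2 = 40.0000
-8.0000·x + 8.0000·y = q_1−q_3 = -8.0000
-8.0000·x − 8.0000·y = q_1−q_4 = -88.0000
solve first two rows → x=6.0000, y=5.0000
check cable 4: ‖A_4−P‖² = 13.0000 ≈ L_4² = 13.0000 ✓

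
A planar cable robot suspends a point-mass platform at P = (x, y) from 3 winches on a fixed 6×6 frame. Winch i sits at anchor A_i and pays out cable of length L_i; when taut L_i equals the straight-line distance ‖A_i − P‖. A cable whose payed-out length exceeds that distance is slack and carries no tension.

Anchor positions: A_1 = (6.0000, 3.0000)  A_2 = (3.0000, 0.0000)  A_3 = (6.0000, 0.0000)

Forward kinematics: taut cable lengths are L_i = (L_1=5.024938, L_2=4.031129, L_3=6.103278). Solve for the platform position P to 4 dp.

expand ‖A_i−P‖²=L_i² and subtract eq 1 (k_i ≔ ‖A_i‖²−L_i²)
k_1 = 36.0000+9.0000−25.2500 = 19.7500
eq1−eq2 → [6.0000  6.0000]·P = 27.0000
eq1−eq3 → [0.0000  6.0000]·P = 21.0000
2×2 solve → P = (1.0000, 3.5000)

(1.0000, 3.5000)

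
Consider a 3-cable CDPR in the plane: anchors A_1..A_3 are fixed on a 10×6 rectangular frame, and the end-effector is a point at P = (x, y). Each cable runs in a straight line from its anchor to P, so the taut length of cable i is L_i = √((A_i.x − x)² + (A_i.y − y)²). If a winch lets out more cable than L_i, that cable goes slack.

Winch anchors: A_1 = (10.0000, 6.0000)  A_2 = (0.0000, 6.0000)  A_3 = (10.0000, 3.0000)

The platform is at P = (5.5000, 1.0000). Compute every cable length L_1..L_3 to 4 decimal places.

L_1 = √((10.0000−5.5000)² + (6.0000−1.0000)²) = 6.7268
L_2 = √((0.0000−5.5000)² + (6.0000−1.0000)²) = 7.4330
L_3 = √((10.0000−5.5000)² + (3.0000−1.0000)²) = 4.9244

(6.7268, 7.4330, 4.9244)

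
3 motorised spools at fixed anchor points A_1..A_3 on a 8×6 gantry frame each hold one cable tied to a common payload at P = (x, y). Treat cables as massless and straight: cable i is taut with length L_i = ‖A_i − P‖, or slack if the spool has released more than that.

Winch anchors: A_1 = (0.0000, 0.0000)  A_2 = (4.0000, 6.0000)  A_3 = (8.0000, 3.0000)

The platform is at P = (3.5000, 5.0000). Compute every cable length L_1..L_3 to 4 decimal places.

L_1: Δ = A_1−P = (-3.5000, -5.0000) → ‖Δ‖ = √37.2500 = 6.1033
L_2: Δ = A_2−P = (0.5000, 1.0000) → ‖Δ‖ = √1.2500 = 1.1180
L_3: Δ = A_3−P = (4.5000, -2.0000) → ‖Δ‖ = √24.2500 = 4.9244

(6.1033, 1.1180, 4.9244)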